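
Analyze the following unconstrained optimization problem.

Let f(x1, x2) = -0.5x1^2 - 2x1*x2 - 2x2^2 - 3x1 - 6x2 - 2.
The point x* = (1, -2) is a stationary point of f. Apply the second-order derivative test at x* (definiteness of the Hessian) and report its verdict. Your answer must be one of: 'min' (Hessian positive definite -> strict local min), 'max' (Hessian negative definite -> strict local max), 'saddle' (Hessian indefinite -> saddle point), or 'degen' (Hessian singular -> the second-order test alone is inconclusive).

Compute the Hessian H = grad^2 f:
  H = [[-1, -2], [-2, -4]]
Verify stationarity: grad f(x*) = H x* + g = (0, 0).
Eigenvalues of H: -5, 0.
H has a zero eigenvalue (singular; negative semidefinite but not definite), so H is neither positive definite, negative definite, nor indefinite. The second-order test alone is inconclusive -> degen.
(Indeed, f is constant along the null direction of H through x*, so x* is not a strict local extremum.)

degen


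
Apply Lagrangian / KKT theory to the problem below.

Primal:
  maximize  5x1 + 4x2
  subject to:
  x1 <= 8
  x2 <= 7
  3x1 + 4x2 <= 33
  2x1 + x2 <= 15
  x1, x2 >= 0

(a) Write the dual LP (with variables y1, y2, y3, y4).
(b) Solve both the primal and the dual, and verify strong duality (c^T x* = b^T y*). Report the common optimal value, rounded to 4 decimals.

The standard primal-dual pair for 'max c^T x s.t. A x <= b, x >= 0' is:
  Dual:  min b^T y  s.t.  A^T y >= c,  y >= 0.

So the dual LP is:
  minimize  8y1 + 7y2 + 33y3 + 15y4
  subject to:
    y1 + 3y3 + 2y4 >= 5
    y2 + 4y3 + y4 >= 4
    y1, y2, y3, y4 >= 0

Solving the primal: x* = (5.4, 4.2).
  primal value c^T x* = 43.8.
Solving the dual: y* = (0, 0, 0.6, 1.6).
  dual value b^T y* = 43.8.
Strong duality: c^T x* = b^T y*. Confirmed.

43.8


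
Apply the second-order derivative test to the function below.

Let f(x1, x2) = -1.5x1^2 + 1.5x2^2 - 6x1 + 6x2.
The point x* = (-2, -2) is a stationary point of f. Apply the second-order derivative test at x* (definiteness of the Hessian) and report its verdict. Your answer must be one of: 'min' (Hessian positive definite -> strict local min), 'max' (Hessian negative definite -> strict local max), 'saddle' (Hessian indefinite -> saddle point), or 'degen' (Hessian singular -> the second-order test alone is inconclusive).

Compute the Hessian H = grad^2 f:
  H = [[-3, 0], [0, 3]]
Verify stationarity: grad f(x*) = H x* + g = (0, 0).
Eigenvalues of H: -3, 3.
Eigenvalues have mixed signs, so H is indefinite -> x* is a saddle point.

saddle


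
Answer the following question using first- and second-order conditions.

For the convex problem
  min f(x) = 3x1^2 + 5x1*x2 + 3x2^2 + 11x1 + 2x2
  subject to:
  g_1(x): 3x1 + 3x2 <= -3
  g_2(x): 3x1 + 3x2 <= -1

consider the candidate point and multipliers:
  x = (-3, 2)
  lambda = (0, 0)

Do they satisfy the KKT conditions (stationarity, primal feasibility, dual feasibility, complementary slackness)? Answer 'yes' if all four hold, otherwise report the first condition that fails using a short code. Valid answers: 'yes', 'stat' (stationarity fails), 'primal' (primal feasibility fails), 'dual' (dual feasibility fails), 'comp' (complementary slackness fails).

Gradient of f: grad f(x) = Q x + c = (3, -1)
Constraint values g_i(x) = a_i^T x - b_i:
  g_1((-3, 2)) = 0
  g_2((-3, 2)) = -2
Stationarity residual: grad f(x) + sum_i lambda_i a_i = (3, -1)
  -> stationarity FAILS
Primal feasibility (all g_i <= 0): OK
Dual feasibility (all lambda_i >= 0): OK
Complementary slackness (lambda_i * g_i(x) = 0 for all i): OK

Verdict: the first failing condition is stationarity -> stat.

stat


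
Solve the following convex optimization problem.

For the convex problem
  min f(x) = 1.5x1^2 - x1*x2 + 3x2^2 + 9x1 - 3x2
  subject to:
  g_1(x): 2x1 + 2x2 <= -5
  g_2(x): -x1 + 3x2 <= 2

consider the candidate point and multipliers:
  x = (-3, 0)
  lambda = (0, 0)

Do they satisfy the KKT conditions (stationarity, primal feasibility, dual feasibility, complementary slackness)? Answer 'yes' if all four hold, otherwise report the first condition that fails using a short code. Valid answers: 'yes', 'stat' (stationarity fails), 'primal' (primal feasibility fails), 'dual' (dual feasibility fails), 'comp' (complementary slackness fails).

Gradient of f: grad f(x) = Q x + c = (0, 0)
Constraint values g_i(x) = a_i^T x - b_i:
  g_1((-3, 0)) = -1
  g_2((-3, 0)) = 1
Stationarity residual: grad f(x) + sum_i lambda_i a_i = (0, 0)
  -> stationarity OK
Primal feasibility (all g_i <= 0): FAILS
Dual feasibility (all lambda_i >= 0): OK
Complementary slackness (lambda_i * g_i(x) = 0 for all i): OK

Verdict: the first failing condition is primal_feasibility -> primal.

primal


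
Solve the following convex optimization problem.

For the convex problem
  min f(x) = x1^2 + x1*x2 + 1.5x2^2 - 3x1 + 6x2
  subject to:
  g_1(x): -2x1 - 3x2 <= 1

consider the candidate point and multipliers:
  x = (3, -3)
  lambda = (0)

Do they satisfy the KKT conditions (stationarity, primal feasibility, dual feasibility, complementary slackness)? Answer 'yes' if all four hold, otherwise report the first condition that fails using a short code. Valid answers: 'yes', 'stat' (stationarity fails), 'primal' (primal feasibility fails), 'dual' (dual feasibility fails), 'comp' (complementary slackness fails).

Gradient of f: grad f(x) = Q x + c = (0, 0)
Constraint values g_i(x) = a_i^T x - b_i:
  g_1((3, -3)) = 2
Stationarity residual: grad f(x) + sum_i lambda_i a_i = (0, 0)
  -> stationarity OK
Primal feasibility (all g_i <= 0): FAILS
Dual feasibility (all lambda_i >= 0): OK
Complementary slackness (lambda_i * g_i(x) = 0 for all i): OK

Verdict: the first failing condition is primal_feasibility -> primal.

primal


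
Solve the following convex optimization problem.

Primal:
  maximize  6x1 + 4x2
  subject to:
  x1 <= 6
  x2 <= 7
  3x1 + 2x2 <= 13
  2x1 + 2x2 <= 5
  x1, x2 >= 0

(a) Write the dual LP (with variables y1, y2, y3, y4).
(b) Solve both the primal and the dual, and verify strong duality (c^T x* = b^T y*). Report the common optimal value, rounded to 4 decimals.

The standard primal-dual pair for 'max c^T x s.t. A x <= b, x >= 0' is:
  Dual:  min b^T y  s.t.  A^T y >= c,  y >= 0.

So the dual LP is:
  minimize  6y1 + 7y2 + 13y3 + 5y4
  subject to:
    y1 + 3y3 + 2y4 >= 6
    y2 + 2y3 + 2y4 >= 4
    y1, y2, y3, y4 >= 0

Solving the primal: x* = (2.5, 0).
  primal value c^T x* = 15.
Solving the dual: y* = (0, 0, 0, 3).
  dual value b^T y* = 15.
Strong duality: c^T x* = b^T y*. Confirmed.

15


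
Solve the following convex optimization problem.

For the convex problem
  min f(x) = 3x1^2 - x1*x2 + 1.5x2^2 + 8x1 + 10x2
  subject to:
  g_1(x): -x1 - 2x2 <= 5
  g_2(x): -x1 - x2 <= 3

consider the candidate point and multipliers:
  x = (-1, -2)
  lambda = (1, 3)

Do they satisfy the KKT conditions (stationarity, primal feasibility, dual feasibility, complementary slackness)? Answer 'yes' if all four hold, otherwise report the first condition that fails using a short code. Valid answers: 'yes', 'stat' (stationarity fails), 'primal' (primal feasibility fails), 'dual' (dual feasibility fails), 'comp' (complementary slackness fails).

Gradient of f: grad f(x) = Q x + c = (4, 5)
Constraint values g_i(x) = a_i^T x - b_i:
  g_1((-1, -2)) = 0
  g_2((-1, -2)) = 0
Stationarity residual: grad f(x) + sum_i lambda_i a_i = (0, 0)
  -> stationarity OK
Primal feasibility (all g_i <= 0): OK
Dual feasibility (all lambda_i >= 0): OK
Complementary slackness (lambda_i * g_i(x) = 0 for all i): OK

Verdict: yes, KKT holds.

yes


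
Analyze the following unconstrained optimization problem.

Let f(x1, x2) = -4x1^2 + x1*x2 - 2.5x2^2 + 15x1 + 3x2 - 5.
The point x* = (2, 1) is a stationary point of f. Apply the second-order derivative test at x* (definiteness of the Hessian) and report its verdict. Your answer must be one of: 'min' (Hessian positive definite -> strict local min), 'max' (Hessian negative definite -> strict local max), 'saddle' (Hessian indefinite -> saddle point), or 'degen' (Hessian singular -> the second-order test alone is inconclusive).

Compute the Hessian H = grad^2 f:
  H = [[-8, 1], [1, -5]]
Verify stationarity: grad f(x*) = H x* + g = (0, 0).
Eigenvalues of H: -8.3028, -4.6972.
Both eigenvalues < 0, so H is negative definite -> x* is a strict local max.

max


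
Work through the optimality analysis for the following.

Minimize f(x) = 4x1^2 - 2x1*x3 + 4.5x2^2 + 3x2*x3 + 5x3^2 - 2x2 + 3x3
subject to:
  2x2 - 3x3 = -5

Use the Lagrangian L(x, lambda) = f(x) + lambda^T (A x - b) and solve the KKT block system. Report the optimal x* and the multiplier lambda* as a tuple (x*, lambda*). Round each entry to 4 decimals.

Form the Lagrangian:
  L(x, lambda) = (1/2) x^T Q x + c^T x + lambda^T (A x - b)
Stationarity (grad_x L = 0): Q x + c + A^T lambda = 0.
Primal feasibility: A x = b.

This gives the KKT block system:
  [ Q   A^T ] [ x     ]   [-c ]
  [ A    0  ] [ lambda ] = [ b ]

Solving the linear system:
  x*      = (0.2661, -0.9032, 1.0645)
  lambda* = (3.4677)
  f(x*)   = 11.1694

x* = (0.2661, -0.9032, 1.0645), lambda* = (3.4677)


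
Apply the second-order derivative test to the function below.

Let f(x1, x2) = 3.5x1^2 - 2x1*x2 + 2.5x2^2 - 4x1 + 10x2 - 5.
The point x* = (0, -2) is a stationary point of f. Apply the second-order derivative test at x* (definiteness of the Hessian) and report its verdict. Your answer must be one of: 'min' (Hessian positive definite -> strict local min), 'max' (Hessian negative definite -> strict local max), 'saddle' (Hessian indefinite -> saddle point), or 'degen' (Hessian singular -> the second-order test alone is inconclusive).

Compute the Hessian H = grad^2 f:
  H = [[7, -2], [-2, 5]]
Verify stationarity: grad f(x*) = H x* + g = (0, 0).
Eigenvalues of H: 3.7639, 8.2361.
Both eigenvalues > 0, so H is positive definite -> x* is a strict local min.

min


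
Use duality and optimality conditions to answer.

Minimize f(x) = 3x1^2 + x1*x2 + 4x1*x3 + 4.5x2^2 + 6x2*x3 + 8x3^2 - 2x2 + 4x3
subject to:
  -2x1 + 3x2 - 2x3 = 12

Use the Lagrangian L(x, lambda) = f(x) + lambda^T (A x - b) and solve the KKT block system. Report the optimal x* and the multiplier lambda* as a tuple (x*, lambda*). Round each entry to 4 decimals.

Form the Lagrangian:
  L(x, lambda) = (1/2) x^T Q x + c^T x + lambda^T (A x - b)
Stationarity (grad_x L = 0): Q x + c + A^T lambda = 0.
Primal feasibility: A x = b.

This gives the KKT block system:
  [ Q   A^T ] [ x     ]   [-c ]
  [ A    0  ] [ lambda ] = [ b ]

Solving the linear system:
  x*      = (-0.6686, 2.5496, -1.5071)
  lambda* = (-3.745)
  f(x*)   = 16.9065

x* = (-0.6686, 2.5496, -1.5071), lambda* = (-3.745)


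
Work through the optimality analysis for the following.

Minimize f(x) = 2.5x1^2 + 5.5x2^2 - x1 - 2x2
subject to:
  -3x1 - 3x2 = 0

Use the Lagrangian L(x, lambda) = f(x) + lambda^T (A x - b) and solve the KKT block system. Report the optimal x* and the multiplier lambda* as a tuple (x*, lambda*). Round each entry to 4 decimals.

Form the Lagrangian:
  L(x, lambda) = (1/2) x^T Q x + c^T x + lambda^T (A x - b)
Stationarity (grad_x L = 0): Q x + c + A^T lambda = 0.
Primal feasibility: A x = b.

This gives the KKT block system:
  [ Q   A^T ] [ x     ]   [-c ]
  [ A    0  ] [ lambda ] = [ b ]

Solving the linear system:
  x*      = (-0.0625, 0.0625)
  lambda* = (-0.4375)
  f(x*)   = -0.0312

x* = (-0.0625, 0.0625), lambda* = (-0.4375)


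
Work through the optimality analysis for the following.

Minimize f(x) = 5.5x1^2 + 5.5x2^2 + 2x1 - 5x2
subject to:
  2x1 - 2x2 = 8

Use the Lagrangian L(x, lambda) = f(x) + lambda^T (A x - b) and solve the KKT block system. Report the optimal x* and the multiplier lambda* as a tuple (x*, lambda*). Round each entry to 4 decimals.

Form the Lagrangian:
  L(x, lambda) = (1/2) x^T Q x + c^T x + lambda^T (A x - b)
Stationarity (grad_x L = 0): Q x + c + A^T lambda = 0.
Primal feasibility: A x = b.

This gives the KKT block system:
  [ Q   A^T ] [ x     ]   [-c ]
  [ A    0  ] [ lambda ] = [ b ]

Solving the linear system:
  x*      = (2.1364, -1.8636)
  lambda* = (-12.75)
  f(x*)   = 57.7955

x* = (2.1364, -1.8636), lambda* = (-12.75)


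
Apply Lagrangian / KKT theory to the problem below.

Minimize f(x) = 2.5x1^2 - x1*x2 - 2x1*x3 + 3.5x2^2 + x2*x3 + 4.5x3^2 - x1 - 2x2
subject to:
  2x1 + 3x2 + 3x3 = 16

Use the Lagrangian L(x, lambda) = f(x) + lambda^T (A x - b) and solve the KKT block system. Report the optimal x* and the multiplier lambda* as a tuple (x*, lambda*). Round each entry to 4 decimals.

Form the Lagrangian:
  L(x, lambda) = (1/2) x^T Q x + c^T x + lambda^T (A x - b)
Stationarity (grad_x L = 0): Q x + c + A^T lambda = 0.
Primal feasibility: A x = b.

This gives the KKT block system:
  [ Q   A^T ] [ x     ]   [-c ]
  [ A    0  ] [ lambda ] = [ b ]

Solving the linear system:
  x*      = (2.6655, 1.9847, 1.5717)
  lambda* = (-3.5996)
  f(x*)   = 25.4797

x* = (2.6655, 1.9847, 1.5717), lambda* = (-3.5996)


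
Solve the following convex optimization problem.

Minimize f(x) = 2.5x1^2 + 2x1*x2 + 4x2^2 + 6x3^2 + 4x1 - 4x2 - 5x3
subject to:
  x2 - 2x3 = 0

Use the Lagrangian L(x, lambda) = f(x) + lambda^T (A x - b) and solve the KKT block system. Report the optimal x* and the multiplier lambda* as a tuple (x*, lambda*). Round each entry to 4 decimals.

Form the Lagrangian:
  L(x, lambda) = (1/2) x^T Q x + c^T x + lambda^T (A x - b)
Stationarity (grad_x L = 0): Q x + c + A^T lambda = 0.
Primal feasibility: A x = b.

This gives the KKT block system:
  [ Q   A^T ] [ x     ]   [-c ]
  [ A    0  ] [ lambda ] = [ b ]

Solving the linear system:
  x*      = (-1.1176, 0.7941, 0.3971)
  lambda* = (-0.1176)
  f(x*)   = -4.8162

x* = (-1.1176, 0.7941, 0.3971), lambda* = (-0.1176)


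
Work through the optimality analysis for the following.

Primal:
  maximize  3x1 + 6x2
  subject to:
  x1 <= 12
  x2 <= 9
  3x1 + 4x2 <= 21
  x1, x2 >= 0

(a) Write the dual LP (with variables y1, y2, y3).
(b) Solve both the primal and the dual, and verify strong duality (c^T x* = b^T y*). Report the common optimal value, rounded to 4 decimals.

The standard primal-dual pair for 'max c^T x s.t. A x <= b, x >= 0' is:
  Dual:  min b^T y  s.t.  A^T y >= c,  y >= 0.

So the dual LP is:
  minimize  12y1 + 9y2 + 21y3
  subject to:
    y1 + 3y3 >= 3
    y2 + 4y3 >= 6
    y1, y2, y3 >= 0

Solving the primal: x* = (0, 5.25).
  primal value c^T x* = 31.5.
Solving the dual: y* = (0, 0, 1.5).
  dual value b^T y* = 31.5.
Strong duality: c^T x* = b^T y*. Confirmed.

31.5


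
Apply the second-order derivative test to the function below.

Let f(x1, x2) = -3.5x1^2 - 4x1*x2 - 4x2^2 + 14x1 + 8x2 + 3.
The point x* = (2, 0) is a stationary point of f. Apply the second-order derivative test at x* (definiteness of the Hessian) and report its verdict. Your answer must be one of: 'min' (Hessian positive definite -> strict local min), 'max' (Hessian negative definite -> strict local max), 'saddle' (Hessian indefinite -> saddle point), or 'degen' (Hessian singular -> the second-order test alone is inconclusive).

Compute the Hessian H = grad^2 f:
  H = [[-7, -4], [-4, -8]]
Verify stationarity: grad f(x*) = H x* + g = (0, 0).
Eigenvalues of H: -11.5311, -3.4689.
Both eigenvalues < 0, so H is negative definite -> x* is a strict local max.

max


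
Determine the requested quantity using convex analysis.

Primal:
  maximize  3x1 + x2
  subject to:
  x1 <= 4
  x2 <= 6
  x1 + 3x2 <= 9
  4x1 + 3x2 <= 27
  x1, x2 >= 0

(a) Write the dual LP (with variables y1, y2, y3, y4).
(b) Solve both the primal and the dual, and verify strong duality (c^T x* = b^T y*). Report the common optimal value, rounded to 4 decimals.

The standard primal-dual pair for 'max c^T x s.t. A x <= b, x >= 0' is:
  Dual:  min b^T y  s.t.  A^T y >= c,  y >= 0.

So the dual LP is:
  minimize  4y1 + 6y2 + 9y3 + 27y4
  subject to:
    y1 + y3 + 4y4 >= 3
    y2 + 3y3 + 3y4 >= 1
    y1, y2, y3, y4 >= 0

Solving the primal: x* = (4, 1.6667).
  primal value c^T x* = 13.6667.
Solving the dual: y* = (2.6667, 0, 0.3333, 0).
  dual value b^T y* = 13.6667.
Strong duality: c^T x* = b^T y*. Confirmed.

13.6667


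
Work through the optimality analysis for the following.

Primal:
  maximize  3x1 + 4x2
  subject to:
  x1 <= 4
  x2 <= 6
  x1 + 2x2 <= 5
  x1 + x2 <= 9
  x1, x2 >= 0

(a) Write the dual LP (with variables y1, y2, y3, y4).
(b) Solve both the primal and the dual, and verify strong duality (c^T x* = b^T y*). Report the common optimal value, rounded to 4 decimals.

The standard primal-dual pair for 'max c^T x s.t. A x <= b, x >= 0' is:
  Dual:  min b^T y  s.t.  A^T y >= c,  y >= 0.

So the dual LP is:
  minimize  4y1 + 6y2 + 5y3 + 9y4
  subject to:
    y1 + y3 + y4 >= 3
    y2 + 2y3 + y4 >= 4
    y1, y2, y3, y4 >= 0

Solving the primal: x* = (4, 0.5).
  primal value c^T x* = 14.
Solving the dual: y* = (1, 0, 2, 0).
  dual value b^T y* = 14.
Strong duality: c^T x* = b^T y*. Confirmed.

14


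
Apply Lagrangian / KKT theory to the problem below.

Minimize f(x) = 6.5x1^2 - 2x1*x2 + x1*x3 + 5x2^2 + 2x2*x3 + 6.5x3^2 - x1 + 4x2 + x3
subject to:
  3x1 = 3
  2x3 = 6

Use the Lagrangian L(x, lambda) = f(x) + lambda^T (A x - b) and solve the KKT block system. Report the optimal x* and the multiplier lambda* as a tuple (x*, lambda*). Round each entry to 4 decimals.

Form the Lagrangian:
  L(x, lambda) = (1/2) x^T Q x + c^T x + lambda^T (A x - b)
Stationarity (grad_x L = 0): Q x + c + A^T lambda = 0.
Primal feasibility: A x = b.

This gives the KKT block system:
  [ Q   A^T ] [ x     ]   [-c ]
  [ A    0  ] [ lambda ] = [ b ]

Solving the linear system:
  x*      = (1, -0.8, 3)
  lambda* = (-5.5333, -19.7)
  f(x*)   = 66.8

x* = (1, -0.8, 3), lambda* = (-5.5333, -19.7)


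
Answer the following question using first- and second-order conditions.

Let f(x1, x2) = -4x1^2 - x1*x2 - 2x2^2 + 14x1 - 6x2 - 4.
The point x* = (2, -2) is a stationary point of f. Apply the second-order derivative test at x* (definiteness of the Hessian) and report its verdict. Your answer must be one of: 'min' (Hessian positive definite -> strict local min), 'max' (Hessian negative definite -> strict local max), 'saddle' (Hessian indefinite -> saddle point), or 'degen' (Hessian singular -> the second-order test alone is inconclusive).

Compute the Hessian H = grad^2 f:
  H = [[-8, -1], [-1, -4]]
Verify stationarity: grad f(x*) = H x* + g = (0, 0).
Eigenvalues of H: -8.2361, -3.7639.
Both eigenvalues < 0, so H is negative definite -> x* is a strict local max.

max


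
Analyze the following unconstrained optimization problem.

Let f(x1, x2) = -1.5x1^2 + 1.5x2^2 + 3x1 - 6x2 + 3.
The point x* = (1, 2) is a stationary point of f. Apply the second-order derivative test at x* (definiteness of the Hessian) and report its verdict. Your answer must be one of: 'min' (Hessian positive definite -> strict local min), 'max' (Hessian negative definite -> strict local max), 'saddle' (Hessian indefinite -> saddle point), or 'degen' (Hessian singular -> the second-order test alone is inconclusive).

Compute the Hessian H = grad^2 f:
  H = [[-3, 0], [0, 3]]
Verify stationarity: grad f(x*) = H x* + g = (0, 0).
Eigenvalues of H: -3, 3.
Eigenvalues have mixed signs, so H is indefinite -> x* is a saddle point.

saddle


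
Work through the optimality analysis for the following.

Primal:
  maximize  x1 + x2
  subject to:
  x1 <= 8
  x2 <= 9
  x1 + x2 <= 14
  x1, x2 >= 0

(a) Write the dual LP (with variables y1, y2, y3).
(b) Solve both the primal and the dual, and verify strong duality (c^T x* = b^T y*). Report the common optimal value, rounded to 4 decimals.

The standard primal-dual pair for 'max c^T x s.t. A x <= b, x >= 0' is:
  Dual:  min b^T y  s.t.  A^T y >= c,  y >= 0.

So the dual LP is:
  minimize  8y1 + 9y2 + 14y3
  subject to:
    y1 + y3 >= 1
    y2 + y3 >= 1
    y1, y2, y3 >= 0

Solving the primal: x* = (5, 9).
  primal value c^T x* = 14.
Solving the dual: y* = (0, 0, 1).
  dual value b^T y* = 14.
Strong duality: c^T x* = b^T y*. Confirmed.

14


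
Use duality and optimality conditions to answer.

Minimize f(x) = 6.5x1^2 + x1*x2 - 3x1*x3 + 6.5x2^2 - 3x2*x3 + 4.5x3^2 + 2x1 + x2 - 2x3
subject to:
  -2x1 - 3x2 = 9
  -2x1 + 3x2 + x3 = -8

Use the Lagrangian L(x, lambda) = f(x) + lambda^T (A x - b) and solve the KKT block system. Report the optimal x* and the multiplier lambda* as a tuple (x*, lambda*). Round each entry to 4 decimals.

Form the Lagrangian:
  L(x, lambda) = (1/2) x^T Q x + c^T x + lambda^T (A x - b)
Stationarity (grad_x L = 0): Q x + c + A^T lambda = 0.
Primal feasibility: A x = b.

This gives the KKT block system:
  [ Q   A^T ] [ x     ]   [-c ]
  [ A    0  ] [ lambda ] = [ b ]

Solving the linear system:
  x*      = (-0.5692, -2.6206, -1.2766)
  lambda* = (-6.0152, 3.9203)
  f(x*)   = 42.147

x* = (-0.5692, -2.6206, -1.2766), lambda* = (-6.0152, 3.9203)


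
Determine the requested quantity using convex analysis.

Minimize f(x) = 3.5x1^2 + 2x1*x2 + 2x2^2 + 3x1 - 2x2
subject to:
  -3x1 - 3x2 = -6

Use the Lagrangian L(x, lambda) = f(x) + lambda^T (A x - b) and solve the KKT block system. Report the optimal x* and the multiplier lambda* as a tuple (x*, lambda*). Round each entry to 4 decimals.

Form the Lagrangian:
  L(x, lambda) = (1/2) x^T Q x + c^T x + lambda^T (A x - b)
Stationarity (grad_x L = 0): Q x + c + A^T lambda = 0.
Primal feasibility: A x = b.

This gives the KKT block system:
  [ Q   A^T ] [ x     ]   [-c ]
  [ A    0  ] [ lambda ] = [ b ]

Solving the linear system:
  x*      = (-0.1429, 2.1429)
  lambda* = (2.0952)
  f(x*)   = 3.9286

x* = (-0.1429, 2.1429), lambda* = (2.0952)


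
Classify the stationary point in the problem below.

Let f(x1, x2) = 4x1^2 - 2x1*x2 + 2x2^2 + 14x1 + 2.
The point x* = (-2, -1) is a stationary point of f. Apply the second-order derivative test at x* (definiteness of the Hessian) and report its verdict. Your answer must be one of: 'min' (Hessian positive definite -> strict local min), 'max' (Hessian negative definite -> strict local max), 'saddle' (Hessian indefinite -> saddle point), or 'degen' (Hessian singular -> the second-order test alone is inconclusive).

Compute the Hessian H = grad^2 f:
  H = [[8, -2], [-2, 4]]
Verify stationarity: grad f(x*) = H x* + g = (0, 0).
Eigenvalues of H: 3.1716, 8.8284.
Both eigenvalues > 0, so H is positive definite -> x* is a strict local min.

min


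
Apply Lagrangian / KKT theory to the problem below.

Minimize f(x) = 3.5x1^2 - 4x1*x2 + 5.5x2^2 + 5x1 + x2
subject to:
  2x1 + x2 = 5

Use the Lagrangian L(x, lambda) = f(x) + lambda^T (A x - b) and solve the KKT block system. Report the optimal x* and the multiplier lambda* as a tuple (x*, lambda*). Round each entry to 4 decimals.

Form the Lagrangian:
  L(x, lambda) = (1/2) x^T Q x + c^T x + lambda^T (A x - b)
Stationarity (grad_x L = 0): Q x + c + A^T lambda = 0.
Primal feasibility: A x = b.

This gives the KKT block system:
  [ Q   A^T ] [ x     ]   [-c ]
  [ A    0  ] [ lambda ] = [ b ]

Solving the linear system:
  x*      = (1.8955, 1.209)
  lambda* = (-6.7164)
  f(x*)   = 22.1343

x* = (1.8955, 1.209), lambda* = (-6.7164)


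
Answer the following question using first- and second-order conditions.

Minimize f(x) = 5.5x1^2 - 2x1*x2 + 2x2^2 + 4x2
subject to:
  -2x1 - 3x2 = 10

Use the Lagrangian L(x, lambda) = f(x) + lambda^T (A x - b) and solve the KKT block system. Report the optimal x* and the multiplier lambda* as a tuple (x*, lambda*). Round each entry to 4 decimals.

Form the Lagrangian:
  L(x, lambda) = (1/2) x^T Q x + c^T x + lambda^T (A x - b)
Stationarity (grad_x L = 0): Q x + c + A^T lambda = 0.
Primal feasibility: A x = b.

This gives the KKT block system:
  [ Q   A^T ] [ x     ]   [-c ]
  [ A    0  ] [ lambda ] = [ b ]

Solving the linear system:
  x*      = (-0.8345, -2.777)
  lambda* = (-1.8129)
  f(x*)   = 3.5108

x* = (-0.8345, -2.777), lambda* = (-1.8129)


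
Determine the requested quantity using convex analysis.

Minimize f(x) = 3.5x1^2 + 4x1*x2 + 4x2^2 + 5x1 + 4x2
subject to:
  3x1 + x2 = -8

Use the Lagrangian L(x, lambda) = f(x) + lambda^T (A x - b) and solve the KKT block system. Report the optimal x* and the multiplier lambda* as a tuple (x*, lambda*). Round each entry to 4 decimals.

Form the Lagrangian:
  L(x, lambda) = (1/2) x^T Q x + c^T x + lambda^T (A x - b)
Stationarity (grad_x L = 0): Q x + c + A^T lambda = 0.
Primal feasibility: A x = b.

This gives the KKT block system:
  [ Q   A^T ] [ x     ]   [-c ]
  [ A    0  ] [ lambda ] = [ b ]

Solving the linear system:
  x*      = (-2.7818, 0.3455)
  lambda* = (4.3636)
  f(x*)   = 11.1909

x* = (-2.7818, 0.3455), lambda* = (4.3636)


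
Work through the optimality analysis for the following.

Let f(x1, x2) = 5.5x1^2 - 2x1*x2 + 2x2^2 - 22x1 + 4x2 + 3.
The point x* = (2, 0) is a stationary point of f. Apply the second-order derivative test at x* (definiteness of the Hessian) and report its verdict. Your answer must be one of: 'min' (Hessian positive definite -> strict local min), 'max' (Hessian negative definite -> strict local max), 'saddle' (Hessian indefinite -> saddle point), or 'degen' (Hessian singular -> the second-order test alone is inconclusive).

Compute the Hessian H = grad^2 f:
  H = [[11, -2], [-2, 4]]
Verify stationarity: grad f(x*) = H x* + g = (0, 0).
Eigenvalues of H: 3.4689, 11.5311.
Both eigenvalues > 0, so H is positive definite -> x* is a strict local min.

min


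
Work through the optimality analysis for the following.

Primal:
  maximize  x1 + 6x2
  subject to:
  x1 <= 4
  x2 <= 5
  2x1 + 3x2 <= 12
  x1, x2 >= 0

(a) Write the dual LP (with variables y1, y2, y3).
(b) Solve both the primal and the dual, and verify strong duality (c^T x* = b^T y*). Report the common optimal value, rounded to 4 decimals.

The standard primal-dual pair for 'max c^T x s.t. A x <= b, x >= 0' is:
  Dual:  min b^T y  s.t.  A^T y >= c,  y >= 0.

So the dual LP is:
  minimize  4y1 + 5y2 + 12y3
  subject to:
    y1 + 2y3 >= 1
    y2 + 3y3 >= 6
    y1, y2, y3 >= 0

Solving the primal: x* = (0, 4).
  primal value c^T x* = 24.
Solving the dual: y* = (0, 0, 2).
  dual value b^T y* = 24.
Strong duality: c^T x* = b^T y*. Confirmed.

24


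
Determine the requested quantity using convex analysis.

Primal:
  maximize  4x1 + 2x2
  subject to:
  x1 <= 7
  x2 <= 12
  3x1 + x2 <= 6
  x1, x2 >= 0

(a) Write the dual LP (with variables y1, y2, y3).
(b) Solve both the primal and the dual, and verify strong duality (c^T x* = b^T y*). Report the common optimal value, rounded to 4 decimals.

The standard primal-dual pair for 'max c^T x s.t. A x <= b, x >= 0' is:
  Dual:  min b^T y  s.t.  A^T y >= c,  y >= 0.

So the dual LP is:
  minimize  7y1 + 12y2 + 6y3
  subject to:
    y1 + 3y3 >= 4
    y2 + y3 >= 2
    y1, y2, y3 >= 0

Solving the primal: x* = (0, 6).
  primal value c^T x* = 12.
Solving the dual: y* = (0, 0, 2).
  dual value b^T y* = 12.
Strong duality: c^T x* = b^T y*. Confirmed.

12


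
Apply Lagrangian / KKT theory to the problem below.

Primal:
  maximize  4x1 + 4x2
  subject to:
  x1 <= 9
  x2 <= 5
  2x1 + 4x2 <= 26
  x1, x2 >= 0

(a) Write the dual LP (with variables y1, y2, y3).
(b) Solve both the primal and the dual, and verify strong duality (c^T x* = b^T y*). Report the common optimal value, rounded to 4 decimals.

The standard primal-dual pair for 'max c^T x s.t. A x <= b, x >= 0' is:
  Dual:  min b^T y  s.t.  A^T y >= c,  y >= 0.

So the dual LP is:
  minimize  9y1 + 5y2 + 26y3
  subject to:
    y1 + 2y3 >= 4
    y2 + 4y3 >= 4
    y1, y2, y3 >= 0

Solving the primal: x* = (9, 2).
  primal value c^T x* = 44.
Solving the dual: y* = (2, 0, 1).
  dual value b^T y* = 44.
Strong duality: c^T x* = b^T y*. Confirmed.

44


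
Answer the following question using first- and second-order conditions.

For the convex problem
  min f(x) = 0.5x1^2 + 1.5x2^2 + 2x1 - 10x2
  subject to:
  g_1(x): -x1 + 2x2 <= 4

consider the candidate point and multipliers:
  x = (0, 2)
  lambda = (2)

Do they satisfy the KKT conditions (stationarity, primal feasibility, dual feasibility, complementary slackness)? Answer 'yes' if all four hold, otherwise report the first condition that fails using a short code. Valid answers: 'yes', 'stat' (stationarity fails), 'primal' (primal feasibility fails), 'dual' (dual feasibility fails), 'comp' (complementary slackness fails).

Gradient of f: grad f(x) = Q x + c = (2, -4)
Constraint values g_i(x) = a_i^T x - b_i:
  g_1((0, 2)) = 0
Stationarity residual: grad f(x) + sum_i lambda_i a_i = (0, 0)
  -> stationarity OK
Primal feasibility (all g_i <= 0): OK
Dual feasibility (all lambda_i >= 0): OK
Complementary slackness (lambda_i * g_i(x) = 0 for all i): OK

Verdict: yes, KKT holds.

yes


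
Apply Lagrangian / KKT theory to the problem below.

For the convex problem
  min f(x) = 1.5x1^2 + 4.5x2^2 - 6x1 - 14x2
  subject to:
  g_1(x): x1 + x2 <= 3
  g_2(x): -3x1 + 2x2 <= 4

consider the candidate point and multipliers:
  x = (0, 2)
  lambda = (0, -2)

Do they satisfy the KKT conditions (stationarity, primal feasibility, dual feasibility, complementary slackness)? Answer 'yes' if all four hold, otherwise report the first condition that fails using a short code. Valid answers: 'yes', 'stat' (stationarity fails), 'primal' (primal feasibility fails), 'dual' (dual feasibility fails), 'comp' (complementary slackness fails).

Gradient of f: grad f(x) = Q x + c = (-6, 4)
Constraint values g_i(x) = a_i^T x - b_i:
  g_1((0, 2)) = -1
  g_2((0, 2)) = 0
Stationarity residual: grad f(x) + sum_i lambda_i a_i = (0, 0)
  -> stationarity OK
Primal feasibility (all g_i <= 0): OK
Dual feasibility (all lambda_i >= 0): FAILS
Complementary slackness (lambda_i * g_i(x) = 0 for all i): OK

Verdict: the first failing condition is dual_feasibility -> dual.

dual


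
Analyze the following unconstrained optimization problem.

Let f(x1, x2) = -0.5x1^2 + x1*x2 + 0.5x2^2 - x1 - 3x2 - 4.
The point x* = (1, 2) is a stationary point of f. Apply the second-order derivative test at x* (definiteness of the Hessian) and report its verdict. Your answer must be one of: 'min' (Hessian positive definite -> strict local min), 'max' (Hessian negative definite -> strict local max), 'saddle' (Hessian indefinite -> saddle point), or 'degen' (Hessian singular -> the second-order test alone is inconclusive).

Compute the Hessian H = grad^2 f:
  H = [[-1, 1], [1, 1]]
Verify stationarity: grad f(x*) = H x* + g = (0, 0).
Eigenvalues of H: -1.4142, 1.4142.
Eigenvalues have mixed signs, so H is indefinite -> x* is a saddle point.

saddle


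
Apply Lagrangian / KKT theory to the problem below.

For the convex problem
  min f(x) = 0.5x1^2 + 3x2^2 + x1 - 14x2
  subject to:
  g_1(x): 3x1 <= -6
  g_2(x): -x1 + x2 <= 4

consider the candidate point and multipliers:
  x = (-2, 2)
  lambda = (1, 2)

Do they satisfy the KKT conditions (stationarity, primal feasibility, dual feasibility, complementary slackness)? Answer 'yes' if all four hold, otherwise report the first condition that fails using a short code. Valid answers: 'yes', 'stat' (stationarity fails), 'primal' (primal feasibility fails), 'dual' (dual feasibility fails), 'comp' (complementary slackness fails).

Gradient of f: grad f(x) = Q x + c = (-1, -2)
Constraint values g_i(x) = a_i^T x - b_i:
  g_1((-2, 2)) = 0
  g_2((-2, 2)) = 0
Stationarity residual: grad f(x) + sum_i lambda_i a_i = (0, 0)
  -> stationarity OK
Primal feasibility (all g_i <= 0): OK
Dual feasibility (all lambda_i >= 0): OK
Complementary slackness (lambda_i * g_i(x) = 0 for all i): OK

Verdict: yes, KKT holds.

yes


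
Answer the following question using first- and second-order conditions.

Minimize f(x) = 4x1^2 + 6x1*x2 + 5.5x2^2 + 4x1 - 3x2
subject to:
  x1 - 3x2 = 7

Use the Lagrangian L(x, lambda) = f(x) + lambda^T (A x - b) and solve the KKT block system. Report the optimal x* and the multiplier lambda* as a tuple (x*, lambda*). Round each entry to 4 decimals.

Form the Lagrangian:
  L(x, lambda) = (1/2) x^T Q x + c^T x + lambda^T (A x - b)
Stationarity (grad_x L = 0): Q x + c + A^T lambda = 0.
Primal feasibility: A x = b.

This gives the KKT block system:
  [ Q   A^T ] [ x     ]   [-c ]
  [ A    0  ] [ lambda ] = [ b ]

Solving the linear system:
  x*      = (1.479, -1.8403)
  lambda* = (-4.7899)
  f(x*)   = 22.4832

x* = (1.479, -1.8403), lambda* = (-4.7899)


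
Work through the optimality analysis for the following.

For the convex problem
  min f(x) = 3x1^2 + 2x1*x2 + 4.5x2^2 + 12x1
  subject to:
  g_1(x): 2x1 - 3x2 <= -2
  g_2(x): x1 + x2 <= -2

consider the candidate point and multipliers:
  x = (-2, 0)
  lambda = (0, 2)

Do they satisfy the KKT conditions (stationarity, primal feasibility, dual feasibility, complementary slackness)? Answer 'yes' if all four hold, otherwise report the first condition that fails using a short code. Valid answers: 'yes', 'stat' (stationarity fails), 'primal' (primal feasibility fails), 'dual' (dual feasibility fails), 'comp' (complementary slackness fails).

Gradient of f: grad f(x) = Q x + c = (0, -4)
Constraint values g_i(x) = a_i^T x - b_i:
  g_1((-2, 0)) = -2
  g_2((-2, 0)) = 0
Stationarity residual: grad f(x) + sum_i lambda_i a_i = (2, -2)
  -> stationarity FAILS
Primal feasibility (all g_i <= 0): OK
Dual feasibility (all lambda_i >= 0): OK
Complementary slackness (lambda_i * g_i(x) = 0 for all i): OK

Verdict: the first failing condition is stationarity -> stat.

stat


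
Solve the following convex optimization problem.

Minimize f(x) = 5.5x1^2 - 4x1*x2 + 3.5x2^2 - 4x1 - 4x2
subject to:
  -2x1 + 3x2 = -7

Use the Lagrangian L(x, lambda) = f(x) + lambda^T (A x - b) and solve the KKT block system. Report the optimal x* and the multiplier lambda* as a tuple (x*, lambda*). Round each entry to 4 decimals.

Form the Lagrangian:
  L(x, lambda) = (1/2) x^T Q x + c^T x + lambda^T (A x - b)
Stationarity (grad_x L = 0): Q x + c + A^T lambda = 0.
Primal feasibility: A x = b.

This gives the KKT block system:
  [ Q   A^T ] [ x     ]   [-c ]
  [ A    0  ] [ lambda ] = [ b ]

Solving the linear system:
  x*      = (0.9367, -1.7089)
  lambda* = (6.5696)
  f(x*)   = 24.538

x* = (0.9367, -1.7089), lambda* = (6.5696)


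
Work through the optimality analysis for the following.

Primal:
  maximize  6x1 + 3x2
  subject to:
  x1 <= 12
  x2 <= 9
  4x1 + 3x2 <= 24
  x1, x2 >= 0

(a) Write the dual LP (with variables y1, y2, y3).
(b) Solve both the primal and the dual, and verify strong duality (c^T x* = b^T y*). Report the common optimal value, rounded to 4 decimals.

The standard primal-dual pair for 'max c^T x s.t. A x <= b, x >= 0' is:
  Dual:  min b^T y  s.t.  A^T y >= c,  y >= 0.

So the dual LP is:
  minimize  12y1 + 9y2 + 24y3
  subject to:
    y1 + 4y3 >= 6
    y2 + 3y3 >= 3
    y1, y2, y3 >= 0

Solving the primal: x* = (6, 0).
  primal value c^T x* = 36.
Solving the dual: y* = (0, 0, 1.5).
  dual value b^T y* = 36.
Strong duality: c^T x* = b^T y*. Confirmed.

36


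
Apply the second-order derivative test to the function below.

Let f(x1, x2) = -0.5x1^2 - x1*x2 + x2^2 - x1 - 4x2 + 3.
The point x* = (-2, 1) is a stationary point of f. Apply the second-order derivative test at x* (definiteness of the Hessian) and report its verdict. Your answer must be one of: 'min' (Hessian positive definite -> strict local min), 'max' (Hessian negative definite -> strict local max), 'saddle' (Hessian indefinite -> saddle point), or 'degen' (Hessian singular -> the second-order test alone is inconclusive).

Compute the Hessian H = grad^2 f:
  H = [[-1, -1], [-1, 2]]
Verify stationarity: grad f(x*) = H x* + g = (0, 0).
Eigenvalues of H: -1.3028, 2.3028.
Eigenvalues have mixed signs, so H is indefinite -> x* is a saddle point.

saddle


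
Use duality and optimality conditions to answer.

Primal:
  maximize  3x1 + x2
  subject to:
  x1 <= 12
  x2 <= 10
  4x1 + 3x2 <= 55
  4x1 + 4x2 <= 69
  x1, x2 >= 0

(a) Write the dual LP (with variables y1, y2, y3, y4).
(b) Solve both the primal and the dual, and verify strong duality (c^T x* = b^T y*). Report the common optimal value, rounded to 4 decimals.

The standard primal-dual pair for 'max c^T x s.t. A x <= b, x >= 0' is:
  Dual:  min b^T y  s.t.  A^T y >= c,  y >= 0.

So the dual LP is:
  minimize  12y1 + 10y2 + 55y3 + 69y4
  subject to:
    y1 + 4y3 + 4y4 >= 3
    y2 + 3y3 + 4y4 >= 1
    y1, y2, y3, y4 >= 0

Solving the primal: x* = (12, 2.3333).
  primal value c^T x* = 38.3333.
Solving the dual: y* = (1.6667, 0, 0.3333, 0).
  dual value b^T y* = 38.3333.
Strong duality: c^T x* = b^T y*. Confirmed.

38.3333


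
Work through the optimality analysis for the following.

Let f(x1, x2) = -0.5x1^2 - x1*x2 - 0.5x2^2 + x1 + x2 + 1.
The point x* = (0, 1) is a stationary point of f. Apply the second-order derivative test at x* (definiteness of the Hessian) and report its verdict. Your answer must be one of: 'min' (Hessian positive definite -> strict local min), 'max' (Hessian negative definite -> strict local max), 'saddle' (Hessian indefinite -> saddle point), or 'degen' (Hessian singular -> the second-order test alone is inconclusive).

Compute the Hessian H = grad^2 f:
  H = [[-1, -1], [-1, -1]]
Verify stationarity: grad f(x*) = H x* + g = (0, 0).
Eigenvalues of H: -2, 0.
H has a zero eigenvalue (singular; negative semidefinite but not definite), so H is neither positive definite, negative definite, nor indefinite. The second-order test alone is inconclusive -> degen.
(Indeed, f is constant along the null direction of H through x*, so x* is not a strict local extremum.)

degen


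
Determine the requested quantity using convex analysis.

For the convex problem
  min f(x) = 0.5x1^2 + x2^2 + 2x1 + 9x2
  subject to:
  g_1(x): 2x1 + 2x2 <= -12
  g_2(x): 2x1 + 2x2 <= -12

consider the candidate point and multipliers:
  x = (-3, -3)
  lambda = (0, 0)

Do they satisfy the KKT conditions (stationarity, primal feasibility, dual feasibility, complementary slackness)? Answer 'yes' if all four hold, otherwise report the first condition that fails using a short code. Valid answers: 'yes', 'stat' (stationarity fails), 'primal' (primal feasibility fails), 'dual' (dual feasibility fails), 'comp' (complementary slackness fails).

Gradient of f: grad f(x) = Q x + c = (-1, 3)
Constraint values g_i(x) = a_i^T x - b_i:
  g_1((-3, -3)) = 0
  g_2((-3, -3)) = 0
Stationarity residual: grad f(x) + sum_i lambda_i a_i = (-1, 3)
  -> stationarity FAILS
Primal feasibility (all g_i <= 0): OK
Dual feasibility (all lambda_i >= 0): OK
Complementary slackness (lambda_i * g_i(x) = 0 for all i): OK

Verdict: the first failing condition is stationarity -> stat.

stat


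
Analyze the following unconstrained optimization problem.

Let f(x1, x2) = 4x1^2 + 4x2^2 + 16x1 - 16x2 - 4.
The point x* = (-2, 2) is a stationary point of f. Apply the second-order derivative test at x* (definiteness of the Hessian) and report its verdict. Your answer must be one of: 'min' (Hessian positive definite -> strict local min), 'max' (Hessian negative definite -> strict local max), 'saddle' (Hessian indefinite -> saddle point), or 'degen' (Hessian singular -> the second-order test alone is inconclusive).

Compute the Hessian H = grad^2 f:
  H = [[8, 0], [0, 8]]
Verify stationarity: grad f(x*) = H x* + g = (0, 0).
Eigenvalues of H: 8, 8.
Both eigenvalues > 0, so H is positive definite -> x* is a strict local min.

min


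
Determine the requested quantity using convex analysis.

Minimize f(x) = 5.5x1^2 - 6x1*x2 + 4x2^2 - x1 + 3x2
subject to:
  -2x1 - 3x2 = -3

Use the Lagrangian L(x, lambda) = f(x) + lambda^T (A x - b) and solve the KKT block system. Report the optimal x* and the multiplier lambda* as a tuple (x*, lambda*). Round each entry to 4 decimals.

Form the Lagrangian:
  L(x, lambda) = (1/2) x^T Q x + c^T x + lambda^T (A x - b)
Stationarity (grad_x L = 0): Q x + c + A^T lambda = 0.
Primal feasibility: A x = b.

This gives the KKT block system:
  [ Q   A^T ] [ x     ]   [-c ]
  [ A    0  ] [ lambda ] = [ b ]

Solving the linear system:
  x*      = (0.6355, 0.5764)
  lambda* = (1.266)
  f(x*)   = 2.4458

x* = (0.6355, 0.5764), lambda* = (1.266)


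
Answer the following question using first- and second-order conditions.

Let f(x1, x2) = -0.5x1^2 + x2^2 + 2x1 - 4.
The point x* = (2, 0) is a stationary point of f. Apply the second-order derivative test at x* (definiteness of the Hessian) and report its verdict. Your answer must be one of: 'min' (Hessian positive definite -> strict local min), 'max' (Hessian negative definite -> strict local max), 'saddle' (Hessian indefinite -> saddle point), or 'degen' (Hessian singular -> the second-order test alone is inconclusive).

Compute the Hessian H = grad^2 f:
  H = [[-1, 0], [0, 2]]
Verify stationarity: grad f(x*) = H x* + g = (0, 0).
Eigenvalues of H: -1, 2.
Eigenvalues have mixed signs, so H is indefinite -> x* is a saddle point.

saddle
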